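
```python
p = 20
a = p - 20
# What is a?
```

Trace:
`p = 20` → p = 20
`a = p - 20` → a = 0
So a = 0

Answer: 0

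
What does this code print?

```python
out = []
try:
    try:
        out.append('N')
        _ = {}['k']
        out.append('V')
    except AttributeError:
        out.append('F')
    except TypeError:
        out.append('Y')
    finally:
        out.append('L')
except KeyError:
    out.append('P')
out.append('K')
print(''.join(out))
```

Execution trace: 'N' (try body) → 'L' (finally) → 'P' (outer except KeyError) → 'K' (after the try/except). Output: NLPK

Answer: NLPK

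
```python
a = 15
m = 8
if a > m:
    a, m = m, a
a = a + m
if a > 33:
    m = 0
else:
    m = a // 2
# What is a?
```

Trace:
`a = 15` → a = 15
`m = 8` → m = 8
`if a > m: ...` → a > m is True → a = 8; m = 15
`a = a + m` → a = 23
`if a > 33: ...` → a > 33 is False, take else branch → m = 11
So a = 23

Answer: 23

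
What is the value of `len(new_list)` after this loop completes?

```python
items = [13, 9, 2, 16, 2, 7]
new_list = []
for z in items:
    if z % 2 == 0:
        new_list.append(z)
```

Count even numbers in [13, 9, 2, 16, 2, 7]
`new_list` takes the values: [] → [2] → [2, 16] → [2, 16, 2]
So `len(new_list)` = 3

Answer: 3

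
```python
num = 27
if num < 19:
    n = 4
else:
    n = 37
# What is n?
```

Trace:
`num = 27` → num = 27
`if num < 19: ...` → num < 19 is False, take else branch → n = 37
So n = 37

Answer: 37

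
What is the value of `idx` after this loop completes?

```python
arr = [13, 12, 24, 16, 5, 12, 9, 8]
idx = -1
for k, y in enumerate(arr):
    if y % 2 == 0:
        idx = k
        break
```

First even number index in [13, 12, 24, 16, 5, 12, 9, 8]
`idx` takes the values: -1 → 1

Answer: 1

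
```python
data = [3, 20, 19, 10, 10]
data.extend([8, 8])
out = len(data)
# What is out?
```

Trace:
`data = [3, 20, 19, 10, 10]` → data = [3, 20, 19, 10, 10]
`data.extend([8, 8])` → data = [3, 20, 19, 10, 10, 8, 8]
`out = len(data)` → out = 7
So out = 7

Answer: 7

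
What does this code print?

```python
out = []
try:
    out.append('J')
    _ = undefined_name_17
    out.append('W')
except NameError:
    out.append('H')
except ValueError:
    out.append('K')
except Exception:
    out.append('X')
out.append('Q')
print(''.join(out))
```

Execution trace: 'J' (try body) → 'H' (except NameError) → 'Q' (after the try/except). Output: JHQ

Answer: JHQ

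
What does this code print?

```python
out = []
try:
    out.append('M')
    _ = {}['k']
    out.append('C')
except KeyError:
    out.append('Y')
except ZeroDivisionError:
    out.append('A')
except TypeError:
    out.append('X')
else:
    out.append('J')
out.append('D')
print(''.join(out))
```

Execution trace: 'M' (try body) → 'Y' (except KeyError) → 'D' (after the try/except). Output: MYD

Answer: MYD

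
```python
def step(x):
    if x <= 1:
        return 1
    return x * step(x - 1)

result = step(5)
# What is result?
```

step(5) = 5 * 4 * 3 * 2 * 1 = 120

Answer: 120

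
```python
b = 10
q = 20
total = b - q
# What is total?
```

Trace:
`b = 10` → b = 10
`q = 20` → q = 20
`total = b - q` → total = -10
So total = -10

Answer: -10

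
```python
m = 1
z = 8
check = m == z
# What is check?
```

Trace:
`m = 1` → m = 1
`z = 8` → z = 8
`check = m == z` → check = False
So check = False

Answer: False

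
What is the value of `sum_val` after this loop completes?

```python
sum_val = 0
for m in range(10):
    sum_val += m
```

Sum of 0 to 9 = 45
`sum_val` takes the values: 0 → 1 → 3 → 6 → 10 → 15 → 21 → 28 → 36 → 45

Answer: 45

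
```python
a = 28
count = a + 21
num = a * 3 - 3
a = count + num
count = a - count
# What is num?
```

Trace:
`a = 28` → a = 28
`count = a + 21` → count = 49
`num = a * 3 - 3` → num = 81
`a = count + num` → a = 130
`count = a - count` → count = 81
So num = 81

Answer: 81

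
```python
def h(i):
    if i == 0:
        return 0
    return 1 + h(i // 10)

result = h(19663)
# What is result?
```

Count of digits of 19663: 5

Answer: 5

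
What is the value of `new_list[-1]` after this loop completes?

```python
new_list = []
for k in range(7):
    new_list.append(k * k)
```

Last element of squares 0 to 6
`new_list` takes the values: [] → [0] → [0, 1] → [0, 1, 4] → [0, 1, 4, 9] → [0, 1, 4, 9, 16] → [0, 1, 4, 9, 16, 25] → [0, 1, 4, 9, 16, 25, 36]
So `new_list[-1]` = 36

Answer: 36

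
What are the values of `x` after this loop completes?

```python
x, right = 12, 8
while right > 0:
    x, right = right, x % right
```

GCD of 12 and 8
`x` takes the values: 12 → 8 → 4

Answer: 4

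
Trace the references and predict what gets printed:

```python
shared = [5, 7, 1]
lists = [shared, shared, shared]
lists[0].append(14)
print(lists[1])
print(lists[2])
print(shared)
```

Key concept: list of same reference.
Step by step:
`shared = [5, 7, 1]` → shared = [5, 7, 1]
`lists = [shared, shared, shared]` → lists = [[5, 7, 1], [5, 7, 1], [5, 7, 1]]
`lists[0].append(14)` → shared = [5, 7, 1, 14]; lists = [[5, 7, 1, 14], [5, 7, 1, 14], [5, 7, 1, 14]]
`print(lists[1])` → prints [5, 7, 1, 14]
`print(lists[2])` → prints [5, 7, 1, 14]
`print(shared)` → prints [5, 7, 1, 14]

Answer:
[5, 7, 1, 14]
[5, 7, 1, 14]
[5, 7, 1, 14]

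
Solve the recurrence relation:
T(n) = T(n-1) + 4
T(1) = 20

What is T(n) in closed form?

Unrolling: T(n) = T(1) + 4·(n-1) = 20 + 4(n-1) = 4n + 16.

Answer: T(n) = 4n + 16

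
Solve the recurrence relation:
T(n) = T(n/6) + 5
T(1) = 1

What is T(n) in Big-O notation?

Each step divides n by 6 and adds 5. After log_6(n) steps we reach T(1)=1. So T(n) = 5·log_6(n) + 1 = O(log n).

Answer: O(log n)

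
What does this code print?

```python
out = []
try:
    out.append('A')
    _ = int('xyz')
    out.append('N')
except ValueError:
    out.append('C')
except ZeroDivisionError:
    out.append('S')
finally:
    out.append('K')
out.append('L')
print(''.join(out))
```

Execution trace: 'A' (try body) → 'C' (except ValueError) → 'K' (finally) → 'L' (after the try/except). Output: ACKL

Answer: ACKL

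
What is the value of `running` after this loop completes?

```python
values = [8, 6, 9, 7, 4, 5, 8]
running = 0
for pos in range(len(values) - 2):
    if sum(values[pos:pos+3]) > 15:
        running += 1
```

Count windows with sum > 15
`running` takes the values: 0 → 1 → 2 → 3 → 4 → 5

Answer: 5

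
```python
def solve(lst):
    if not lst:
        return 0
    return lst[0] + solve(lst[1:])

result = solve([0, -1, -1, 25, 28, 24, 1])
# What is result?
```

0 + (-1) + (-1) + 25 + 28 + 24 + 1 + 0 = 76

Answer: 76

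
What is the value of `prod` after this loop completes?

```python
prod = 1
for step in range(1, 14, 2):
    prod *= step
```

Product of 1, 3, 5, ... up to 13
`prod` takes the values: 1 → 3 → 15 → 105 → 945 → 10395 → 135135

Answer: 135135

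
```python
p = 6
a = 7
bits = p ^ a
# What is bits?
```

Trace:
`p = 6` → p = 6
`a = 7` → a = 7
`bits = p ^ a` → bits = 1
So bits = 1

Answer: 1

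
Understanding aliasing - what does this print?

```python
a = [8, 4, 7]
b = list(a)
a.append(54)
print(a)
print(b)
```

Key concept: list() constructor creates copy.
Step by step:
`a = [8, 4, 7]` → a = [8, 4, 7]
`b = list(a)` → b = [8, 4, 7]
`a.append(54)` → a = [8, 4, 7, 54]
`print(a)` → prints [8, 4, 7, 54]
`print(b)` → prints [8, 4, 7]

Answer:
[8, 4, 7, 54]
[8, 4, 7]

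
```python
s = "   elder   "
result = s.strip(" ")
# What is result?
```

Trace:
`s = "   elder   "` → s = '   elder   '
`result = s.strip(" ")` → result = 'elder'
So result = 'elder'

Answer: 'elder'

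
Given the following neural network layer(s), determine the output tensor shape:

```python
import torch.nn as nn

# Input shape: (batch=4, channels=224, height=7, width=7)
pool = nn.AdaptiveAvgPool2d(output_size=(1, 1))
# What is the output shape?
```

Input: (4, 224, 7, 7) -> Output: (4, 224, 1, 1)

Answer: (4, 224, 1, 1)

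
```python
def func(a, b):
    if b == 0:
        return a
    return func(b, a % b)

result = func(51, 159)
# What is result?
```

func(51, 159) -> func(159, 51) -> func(51, 6) -> func(6, 3) -> func(3, 0) -> 3

Answer: 3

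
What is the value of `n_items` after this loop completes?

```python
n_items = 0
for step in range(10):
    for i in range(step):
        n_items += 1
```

Triangle number: 0+1+2+...+9
`n_items` takes the values: 0 → 1 → 2 → 3 → 4 → 5 → 6 → 7 → 8 → 9 → 10 → 11 → 12 → 13 → 14 → 15 → 16 → 17 → 18 → 19 → 20 → 21 → 22 → 23 → 24 → 25 → 26 → 27 → 28 → 29 → … → 41 → 42 → 43 → 44 → 45

Answer: 45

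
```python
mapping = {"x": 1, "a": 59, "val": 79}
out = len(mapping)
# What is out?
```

Trace:
`mapping = {"x": 1, "a": 59, "val": 79}` → mapping = {'x': 1, 'a': 59, 'val': 79}
`out = len(mapping)` → out = 3
So out = 3

Answer: 3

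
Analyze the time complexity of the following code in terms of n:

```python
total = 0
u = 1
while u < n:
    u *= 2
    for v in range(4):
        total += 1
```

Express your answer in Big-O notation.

Each loop level contributes: log n × 1. Multiplying the contributions gives O(log n).

Answer: O(log n)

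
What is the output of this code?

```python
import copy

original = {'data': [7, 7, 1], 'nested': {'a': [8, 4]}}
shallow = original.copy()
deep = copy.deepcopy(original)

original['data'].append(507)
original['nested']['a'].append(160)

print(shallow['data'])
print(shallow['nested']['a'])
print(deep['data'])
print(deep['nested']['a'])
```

Key concept: comparing shallow vs deep copy.
Step by step:
`original = {'data': [7, 7, 1], 'nested': {'a': [8, 4]}}` → original = {'data': [7, 7, 1], 'nested': {'a': [8, 4]}}
`shallow = original.copy()` → shallow = {'data': [7, 7, 1], 'nested': {'a': [8, 4]}}
`deep = copy.deepcopy(original)` → deep = {'data': [7, 7, 1], 'nested': {'a': [8, 4]}}
`original['data'].append(507)` → original = {'data': [7, 7, 1, 507], 'nested': {'a': [8, 4]}}; shallow = {'data': [7, 7, 1, 507], 'nested': {'a': [8, 4]}}
`original['nested']['a'].append(160)` → original = {'data': [7, 7, 1, 507], 'nested': {'a': [8, 4, 160]}}; shallow = {'data': [7, 7, 1, 507], 'nested': {'a': [8, 4, 160]}}
`print(shallow['data'])` → prints [7, 7, 1, 507]
`print(shallow['nested']['a'])` → prints [8, 4, 160]
`print(deep['data'])` → prints [7, 7, 1]
`print(deep['nested']['a'])` → prints [8, 4]

Answer:
[7, 7, 1, 507]
[8, 4, 160]
[7, 7, 1]
[8, 4]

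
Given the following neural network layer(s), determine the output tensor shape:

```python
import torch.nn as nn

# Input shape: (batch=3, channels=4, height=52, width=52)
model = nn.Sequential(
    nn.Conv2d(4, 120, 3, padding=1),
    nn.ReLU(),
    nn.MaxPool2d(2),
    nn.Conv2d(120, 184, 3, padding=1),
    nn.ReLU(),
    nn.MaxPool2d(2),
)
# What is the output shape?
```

Input: (3, 4, 52, 52) -> after first Conv2d: (3, 120, 52, 52) -> after first MaxPool2d: (3, 120, 26, 26) -> after second Conv2d: (3, 184, 26, 26) -> Output: (3, 184, 13, 13)

Answer: (3, 184, 13, 13)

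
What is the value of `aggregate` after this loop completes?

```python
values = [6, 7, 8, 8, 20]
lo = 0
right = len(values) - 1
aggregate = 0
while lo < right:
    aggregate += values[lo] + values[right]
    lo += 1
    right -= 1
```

Sum of pairs from ends
`aggregate` takes the values: 0 → 26 → 41

Answer: 41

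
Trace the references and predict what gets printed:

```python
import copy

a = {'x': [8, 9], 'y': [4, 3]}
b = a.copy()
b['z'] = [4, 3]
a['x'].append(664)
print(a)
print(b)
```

Key concept: shallow copy of dict with mutable values.
Step by step:
`a = {'x': [8, 9], 'y': [4, 3]}` → a = {'x': [8, 9], 'y': [4, 3]}
`b = a.copy()` → b = {'x': [8, 9], 'y': [4, 3]}
`b['z'] = [4, 3]` → b = {'x': [8, 9], 'y': [4, 3], 'z': [4, 3]}
`a['x'].append(664)` → a = {'x': [8, 9, 664], 'y': [4, 3]}; b = {'x': [8, 9, 664], 'y': [4, 3], 'z': [4, 3]}
`print(a)` → prints {'x': [8, 9, 664], 'y': [4, 3]}
`print(b)` → prints {'x': [8, 9, 664], 'y': [4, 3], 'z': [4, 3]}

Answer:
{'x': [8, 9, 664], 'y': [4, 3]}
{'x': [8, 9, 664], 'y': [4, 3], 'z': [4, 3]}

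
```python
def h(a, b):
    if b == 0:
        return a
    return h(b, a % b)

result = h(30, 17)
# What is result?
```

h(30, 17) -> h(17, 13) -> h(13, 4) -> h(4, 1) -> h(1, 0) -> 1

Answer: 1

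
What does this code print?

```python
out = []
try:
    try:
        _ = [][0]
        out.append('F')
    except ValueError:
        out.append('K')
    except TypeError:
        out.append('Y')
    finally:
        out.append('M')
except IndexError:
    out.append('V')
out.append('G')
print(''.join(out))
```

Execution trace: 'M' (finally) → 'V' (outer except IndexError) → 'G' (after the try/except). Output: MVG

Answer: MVG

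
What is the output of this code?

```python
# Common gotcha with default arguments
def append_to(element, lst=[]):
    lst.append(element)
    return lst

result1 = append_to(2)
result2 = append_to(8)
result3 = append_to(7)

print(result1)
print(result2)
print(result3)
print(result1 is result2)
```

Key concept: mutable default argument gotcha.
Step by step:
`result1 = append_to(2)` → result1 = [2]
`result2 = append_to(8)` → result1 = [2, 8] (same object as result2); result2 = [2, 8] (same object as result1)
`result3 = append_to(7)` → result1 = [2, 8, 7] (same object as result2, result3); result2 = [2, 8, 7] (same object as result1, result3); result3 = [2, 8, 7] (same object as result1, result2)
`print(result1)` → prints [2, 8, 7]
`print(result2)` → prints [2, 8, 7]
`print(result3)` → prints [2, 8, 7]
`print(result1 is result2)` → prints True

Answer:
[2, 8, 7]
[2, 8, 7]
[2, 8, 7]
True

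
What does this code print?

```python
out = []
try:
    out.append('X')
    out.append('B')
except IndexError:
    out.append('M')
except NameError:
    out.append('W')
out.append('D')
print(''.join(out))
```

Execution trace: 'X' (try body) → 'B' (try body, no exception) → 'D' (after the try/except). Output: XBD

Answer: XBD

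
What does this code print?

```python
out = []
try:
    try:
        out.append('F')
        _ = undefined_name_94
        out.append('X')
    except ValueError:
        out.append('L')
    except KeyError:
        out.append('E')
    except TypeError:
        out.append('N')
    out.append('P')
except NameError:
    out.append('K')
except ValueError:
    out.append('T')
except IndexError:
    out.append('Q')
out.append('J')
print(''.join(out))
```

Execution trace: 'F' (inner try body) → 'K' (except NameError) → 'J' (after the try/except). Output: FKJ

Answer: FKJ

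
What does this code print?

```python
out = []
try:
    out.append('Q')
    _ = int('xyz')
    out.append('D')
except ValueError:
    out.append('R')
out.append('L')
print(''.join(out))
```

Execution trace: 'Q' (try body) → 'R' (except ValueError) → 'L' (after the try/except). Output: QRL

Answer: QRL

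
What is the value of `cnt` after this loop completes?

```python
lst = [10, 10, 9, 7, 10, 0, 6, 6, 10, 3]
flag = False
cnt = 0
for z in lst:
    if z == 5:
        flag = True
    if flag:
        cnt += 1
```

Count elements after first 5 in [10, 10, 9, 7, 10, 0, 6, 6, 10, 3]
`cnt` takes the values: 0

Answer: 0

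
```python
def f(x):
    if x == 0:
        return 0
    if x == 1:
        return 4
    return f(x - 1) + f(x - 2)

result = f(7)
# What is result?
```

Build up from base cases: f(0)=0, f(1)=4, f(2)=4, f(3)=8, f(4)=12, f(5)=20, f(6)=32, ..., f(7)=52

Answer: 52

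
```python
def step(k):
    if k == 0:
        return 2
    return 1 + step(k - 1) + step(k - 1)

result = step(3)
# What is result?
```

step(k) = 1 + 2·step(k-1), step(0)=2. Closed form: (2+1)·2^3 - 1 = 23.

Answer: 23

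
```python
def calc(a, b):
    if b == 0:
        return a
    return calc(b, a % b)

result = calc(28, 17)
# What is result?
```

calc(28, 17) -> calc(17, 11) -> calc(11, 6) -> calc(6, 5) -> calc(5, 1) -> calc(1, 0) -> 1

Answer: 1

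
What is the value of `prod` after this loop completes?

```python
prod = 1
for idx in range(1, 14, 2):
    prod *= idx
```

Product of 1, 3, 5, ... up to 13
`prod` takes the values: 1 → 3 → 15 → 105 → 945 → 10395 → 135135

Answer: 135135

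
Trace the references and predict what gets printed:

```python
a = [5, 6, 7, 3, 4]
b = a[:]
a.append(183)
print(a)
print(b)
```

Key concept: slice [:] creates copy.
Step by step:
`a = [5, 6, 7, 3, 4]` → a = [5, 6, 7, 3, 4]
`b = a[:]` → b = [5, 6, 7, 3, 4]
`a.append(183)` → a = [5, 6, 7, 3, 4, 183]
`print(a)` → prints [5, 6, 7, 3, 4, 183]
`print(b)` → prints [5, 6, 7, 3, 4]

Answer:
[5, 6, 7, 3, 4, 183]
[5, 6, 7, 3, 4]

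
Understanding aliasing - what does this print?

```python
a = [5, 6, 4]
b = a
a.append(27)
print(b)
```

Key concept: basic list aliasing.
Step by step:
`a = [5, 6, 4]` → a = [5, 6, 4]
`b = a` → b = [5, 6, 4] (same object as a)
`a.append(27)` → a = [5, 6, 4, 27] (same object as b); b = [5, 6, 4, 27] (same object as a)
`print(b)` → prints [5, 6, 4, 27]

Answer: [5, 6, 4, 27]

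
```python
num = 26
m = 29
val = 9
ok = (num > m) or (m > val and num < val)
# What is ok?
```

Trace:
`num = 26` → num = 26
`m = 29` → m = 29
`val = 9` → val = 9
`ok = (num > m) or (m > val and num < val)` → ok = False
So ok = False

Answer: False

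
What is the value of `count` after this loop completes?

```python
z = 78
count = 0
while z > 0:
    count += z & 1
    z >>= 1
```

Count set bits in 78 (binary: 0b1001110)
`count` takes the values: 0 → 1 → 2 → 3 → 4

Answer: 4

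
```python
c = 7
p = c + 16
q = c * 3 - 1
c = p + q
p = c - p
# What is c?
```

Trace:
`c = 7` → c = 7
`p = c + 16` → p = 23
`q = c * 3 - 1` → q = 20
`c = p + q` → c = 43
`p = c - p` → p = 20
So c = 43

Answer: 43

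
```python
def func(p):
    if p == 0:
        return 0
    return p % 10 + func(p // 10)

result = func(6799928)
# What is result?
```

Sum of digits of 6799928: 8 + 2 + 9 + 9 + 9 + 7 + 6 = 50

Answer: 50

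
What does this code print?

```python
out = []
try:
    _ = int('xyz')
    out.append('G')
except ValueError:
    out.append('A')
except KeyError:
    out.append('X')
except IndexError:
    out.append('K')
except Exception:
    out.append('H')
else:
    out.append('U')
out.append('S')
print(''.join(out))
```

Execution trace: 'A' (except ValueError) → 'S' (after the try/except). Output: AS

Answer: AS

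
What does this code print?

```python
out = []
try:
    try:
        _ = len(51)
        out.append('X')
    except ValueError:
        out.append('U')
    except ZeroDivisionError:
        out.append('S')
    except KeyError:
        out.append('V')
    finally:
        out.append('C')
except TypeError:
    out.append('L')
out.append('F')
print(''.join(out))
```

Execution trace: 'C' (inner finally) → 'L' (outer except TypeError) → 'F' (after the try/except). Output: CLF

Answer: CLF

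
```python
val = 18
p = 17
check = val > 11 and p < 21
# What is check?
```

Trace:
`val = 18` → val = 18
`p = 17` → p = 17
`check = val > 11 and p < 21` → check = True
So check = True

Answer: True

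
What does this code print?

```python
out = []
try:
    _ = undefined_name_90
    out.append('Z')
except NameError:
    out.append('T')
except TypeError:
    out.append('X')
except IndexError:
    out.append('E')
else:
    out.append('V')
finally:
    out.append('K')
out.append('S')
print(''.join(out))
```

Execution trace: 'T' (except NameError) → 'K' (finally) → 'S' (after the try/except). Output: TKS

Answer: TKS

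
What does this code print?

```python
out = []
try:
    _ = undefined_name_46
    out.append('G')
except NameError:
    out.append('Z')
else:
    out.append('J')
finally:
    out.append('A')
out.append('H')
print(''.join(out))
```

Execution trace: 'Z' (except NameError) → 'A' (finally) → 'H' (after the try/except). Output: ZAH

Answer: ZAH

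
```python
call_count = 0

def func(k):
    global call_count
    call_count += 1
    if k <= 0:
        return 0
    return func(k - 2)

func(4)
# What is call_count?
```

Linear recursion stepping by 2: 3 calls from k=4 down to ≤0.

Answer: 3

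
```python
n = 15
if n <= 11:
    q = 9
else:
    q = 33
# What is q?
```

Trace:
`n = 15` → n = 15
`if n <= 11: ...` → n <= 11 is False, take else branch → q = 33
So q = 33

Answer: 33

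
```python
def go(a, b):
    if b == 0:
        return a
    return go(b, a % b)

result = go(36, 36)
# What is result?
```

go(36, 36) -> go(36, 0) -> 36

Answer: 36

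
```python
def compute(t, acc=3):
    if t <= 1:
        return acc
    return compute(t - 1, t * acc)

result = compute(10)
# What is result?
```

Accumulator trace (n, acc): (10, 3) -> (9, 30) -> (8, 270) -> (7, 2160) -> (6, 15120) -> (5, 90720) -> (4, 453600) -> (3, 1814400) -> (2, 5443200) -> (1, 10886400) -> return 10886400

Answer: 10886400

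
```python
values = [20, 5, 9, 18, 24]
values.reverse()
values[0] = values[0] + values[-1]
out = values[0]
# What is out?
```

Trace:
`values = [20, 5, 9, 18, 24]` → values = [20, 5, 9, 18, 24]
`values.reverse()` → values = [24, 18, 9, 5, 20]
`values[0] = values[0] + values[-1]` → values = [44, 18, 9, 5, 20]
`out = values[0]` → out = 44
So out = 44

Answer: 44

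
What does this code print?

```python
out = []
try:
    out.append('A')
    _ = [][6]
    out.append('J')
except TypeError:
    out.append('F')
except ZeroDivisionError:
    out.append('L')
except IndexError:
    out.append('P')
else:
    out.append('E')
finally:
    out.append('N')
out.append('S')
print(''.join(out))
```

Execution trace: 'A' (try body) → 'P' (except IndexError) → 'N' (finally) → 'S' (after the try/except). Output: APNS

Answer: APNS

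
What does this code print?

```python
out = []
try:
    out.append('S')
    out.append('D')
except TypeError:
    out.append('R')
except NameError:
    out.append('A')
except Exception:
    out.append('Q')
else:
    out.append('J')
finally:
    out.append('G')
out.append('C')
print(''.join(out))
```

Execution trace: 'S' (try body) → 'D' (try body, no exception) → 'J' (else) → 'G' (finally) → 'C' (after the try/except). Output: SDJGC

Answer: SDJGC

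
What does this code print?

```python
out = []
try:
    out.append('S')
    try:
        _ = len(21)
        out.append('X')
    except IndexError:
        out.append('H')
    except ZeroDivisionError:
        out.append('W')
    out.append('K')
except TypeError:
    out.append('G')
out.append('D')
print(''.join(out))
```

Execution trace: 'S' (try body) → 'G' (except TypeError) → 'D' (after the try/except). Output: SGD

Answer: SGD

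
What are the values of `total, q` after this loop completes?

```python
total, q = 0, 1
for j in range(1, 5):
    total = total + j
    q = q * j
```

Sum and factorial of 1 to 4
`total, q` takes the values: (0, 1) → (1, 1) → (3, 1) → (3, 2) → (6, 2) → (6, 6) → (10, 6) → (10, 24)

Answer: 10, 24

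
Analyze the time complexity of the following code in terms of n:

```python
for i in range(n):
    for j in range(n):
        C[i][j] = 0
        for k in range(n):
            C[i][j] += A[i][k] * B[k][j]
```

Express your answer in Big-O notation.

This is Naive matrix multiplication. Time complexity: O(n³).

Answer: O(n³)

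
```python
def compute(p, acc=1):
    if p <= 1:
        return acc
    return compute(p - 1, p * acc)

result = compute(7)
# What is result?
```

Accumulator trace (n, acc): (7, 1) -> (6, 7) -> (5, 42) -> (4, 210) -> (3, 840) -> (2, 2520) -> (1, 5040) -> return 5040

Answer: 5040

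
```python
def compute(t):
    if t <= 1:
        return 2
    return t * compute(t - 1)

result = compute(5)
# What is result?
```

compute(5) = 5 * 4 * 3 * 2 * 2 = 240

Answer: 240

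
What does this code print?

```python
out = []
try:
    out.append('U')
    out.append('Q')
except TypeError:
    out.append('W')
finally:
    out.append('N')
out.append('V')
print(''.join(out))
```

Execution trace: 'U' (try body) → 'Q' (try body, no exception) → 'N' (finally) → 'V' (after the try/except). Output: UQNV

Answer: UQNV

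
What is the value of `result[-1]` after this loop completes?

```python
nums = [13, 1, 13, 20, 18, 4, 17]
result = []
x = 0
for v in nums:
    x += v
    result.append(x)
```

Cumulative sum ends at 86
`result` takes the values: [] → [13] → [13, 14] → [13, 14, 27] → [13, 14, 27, 47] → [13, 14, 27, 47, 65] → [13, 14, 27, 47, 65, 69] → [13, 14, 27, 47, 65, 69, 86]
So `result[-1]` = 86

Answer: 86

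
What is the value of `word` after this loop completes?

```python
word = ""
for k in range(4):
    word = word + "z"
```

Repeat 'z' 4 times
`word` takes the values: "" → "z" → "zz" → "zzz" → "zzzz"

Answer: "zzzz"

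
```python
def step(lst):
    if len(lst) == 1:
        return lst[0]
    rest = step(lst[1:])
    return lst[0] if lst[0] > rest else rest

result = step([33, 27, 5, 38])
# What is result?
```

Recursive max over [33, 27, 5, 38] = 38

Answer: 38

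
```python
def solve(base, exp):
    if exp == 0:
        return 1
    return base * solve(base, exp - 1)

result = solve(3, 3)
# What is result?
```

solve(3, 3) = 3 * 3 * 3 = 27

Answer: 27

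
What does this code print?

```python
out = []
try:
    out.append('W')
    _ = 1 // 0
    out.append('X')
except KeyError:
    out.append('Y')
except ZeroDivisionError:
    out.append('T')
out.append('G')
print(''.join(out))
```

Execution trace: 'W' (try body) → 'T' (except ZeroDivisionError) → 'G' (after the try/except). Output: WTG

Answer: WTG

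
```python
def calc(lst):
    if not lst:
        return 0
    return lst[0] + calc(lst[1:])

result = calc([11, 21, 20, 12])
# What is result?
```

11 + 21 + 20 + 12 + 0 = 64

Answer: 64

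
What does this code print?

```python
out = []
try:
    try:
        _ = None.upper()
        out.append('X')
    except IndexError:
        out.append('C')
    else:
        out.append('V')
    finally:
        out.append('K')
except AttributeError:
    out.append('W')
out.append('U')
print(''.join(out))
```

Execution trace: 'K' (inner finally) → 'W' (outer except AttributeError) → 'U' (after the try/except). Output: KWU

Answer: KWU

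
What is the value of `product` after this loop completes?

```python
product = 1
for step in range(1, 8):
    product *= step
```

7! = 5040
`product` takes the values: 1 → 2 → 6 → 24 → 120 → 720 → 5040

Answer: 5040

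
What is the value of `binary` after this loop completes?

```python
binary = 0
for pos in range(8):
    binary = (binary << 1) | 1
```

Build 8 consecutive 1-bits: 0b11111111
`binary` takes the values: 0 → 1 → 3 → 7 → 15 → 31 → 63 → 127 → 255

Answer: 255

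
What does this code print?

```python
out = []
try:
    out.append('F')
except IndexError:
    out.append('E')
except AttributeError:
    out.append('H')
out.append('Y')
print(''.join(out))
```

Execution trace: 'F' (try body, no exception) → 'Y' (after the try/except). Output: FY

Answer: FY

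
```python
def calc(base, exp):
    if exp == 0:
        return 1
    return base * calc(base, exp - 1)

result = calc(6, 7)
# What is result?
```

calc(6, 7) = 6 * 6 * 6 * 6 * 6 * 6 * 6 = 279936

Answer: 279936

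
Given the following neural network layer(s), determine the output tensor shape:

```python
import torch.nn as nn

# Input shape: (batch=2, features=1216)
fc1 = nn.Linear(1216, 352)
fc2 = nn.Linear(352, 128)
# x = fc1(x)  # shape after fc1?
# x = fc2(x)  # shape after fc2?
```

Input: (2, 1216) -> after fc1: (2, 352) -> Output: (2, 128)

Answer: (2, 128)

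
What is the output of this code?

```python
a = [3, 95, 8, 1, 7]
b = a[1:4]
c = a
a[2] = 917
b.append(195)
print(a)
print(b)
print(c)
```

Key concept: slice vs alias.
Step by step:
`a = [3, 95, 8, 1, 7]` → a = [3, 95, 8, 1, 7]
`b = a[1:4]` → b = [95, 8, 1]
`c = a` → c = [3, 95, 8, 1, 7] (same object as a)
`a[2] = 917` → a = [3, 95, 917, 1, 7] (same object as c); c = [3, 95, 917, 1, 7] (same object as a)
`b.append(195)` → b = [95, 8, 1, 195]
`print(a)` → prints [3, 95, 917, 1, 7]
`print(b)` → prints [95, 8, 1, 195]
`print(c)` → prints [3, 95, 917, 1, 7]

Answer:
[3, 95, 917, 1, 7]
[95, 8, 1, 195]
[3, 95, 917, 1, 7]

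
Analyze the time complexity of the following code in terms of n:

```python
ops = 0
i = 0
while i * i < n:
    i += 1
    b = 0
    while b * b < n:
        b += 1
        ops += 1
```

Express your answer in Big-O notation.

Each loop level contributes: √n × √n. Multiplying the contributions gives O(n).

Answer: O(n)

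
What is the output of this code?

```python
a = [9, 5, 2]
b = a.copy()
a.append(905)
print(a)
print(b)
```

Key concept: list.copy() creates independent copy.
Step by step:
`a = [9, 5, 2]` → a = [9, 5, 2]
`b = a.copy()` → b = [9, 5, 2]
`a.append(905)` → a = [9, 5, 2, 905]
`print(a)` → prints [9, 5, 2, 905]
`print(b)` → prints [9, 5, 2]

Answer:
[9, 5, 2, 905]
[9, 5, 2]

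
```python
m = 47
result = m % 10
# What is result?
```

Trace:
`m = 47` → m = 47
`result = m % 10` → result = 7
So result = 7

Answer: 7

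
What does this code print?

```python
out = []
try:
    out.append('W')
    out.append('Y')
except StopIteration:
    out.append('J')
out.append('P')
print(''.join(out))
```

Execution trace: 'W' (try body) → 'Y' (try body, no exception) → 'P' (after the try/except). Output: WYP

Answer: WYP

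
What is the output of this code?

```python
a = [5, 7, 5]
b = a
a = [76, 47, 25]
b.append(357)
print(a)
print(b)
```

Key concept: rebinding vs mutation: a is rebound to a new list, b still points at the original.
Step by step:
`a = [5, 7, 5]` → a = [5, 7, 5]
`b = a` → b = [5, 7, 5] (same object as a)
`a = [76, 47, 25]` → a = [76, 47, 25]
`b.append(357)` → b = [5, 7, 5, 357]
`print(a)` → prints [76, 47, 25]
`print(b)` → prints [5, 7, 5, 357]

Answer:
[76, 47, 25]
[5, 7, 5, 357]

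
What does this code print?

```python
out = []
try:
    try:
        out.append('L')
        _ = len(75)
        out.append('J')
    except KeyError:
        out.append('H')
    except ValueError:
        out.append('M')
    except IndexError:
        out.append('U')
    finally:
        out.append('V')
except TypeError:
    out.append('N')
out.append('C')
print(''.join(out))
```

Execution trace: 'L' (try body) → 'V' (finally) → 'N' (outer except TypeError) → 'C' (after the try/except). Output: LVNC

Answer: LVNC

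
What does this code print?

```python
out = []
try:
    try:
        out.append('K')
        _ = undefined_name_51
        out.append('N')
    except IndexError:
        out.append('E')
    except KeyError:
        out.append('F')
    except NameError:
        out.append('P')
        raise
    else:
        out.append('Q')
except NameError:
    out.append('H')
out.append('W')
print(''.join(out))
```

Execution trace: 'K' (inner try body) → 'P' (inner except NameError) → 'H' (outer except NameError) → 'W' (after the try/except). Output: KPHW

Answer: KPHW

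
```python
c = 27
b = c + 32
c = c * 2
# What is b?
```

Trace:
`c = 27` → c = 27
`b = c + 32` → b = 59
`c = c * 2` → c = 54
So b = 59

Answer: 59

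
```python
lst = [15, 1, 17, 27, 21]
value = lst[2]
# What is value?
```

Trace:
`lst = [15, 1, 17, 27, 21]` → lst = [15, 1, 17, 27, 21]
`value = lst[2]` → value = 17
So value = 17

Answer: 17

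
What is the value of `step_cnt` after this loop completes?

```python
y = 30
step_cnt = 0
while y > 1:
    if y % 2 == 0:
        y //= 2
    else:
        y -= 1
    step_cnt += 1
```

Steps to reduce 30 to 1
`step_cnt` takes the values: 0 → 1 → 2 → 3 → 4 → 5 → 6 → 7

Answer: 7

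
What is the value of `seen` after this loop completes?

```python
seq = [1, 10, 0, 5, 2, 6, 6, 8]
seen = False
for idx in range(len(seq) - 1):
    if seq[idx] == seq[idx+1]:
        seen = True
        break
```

Check consecutive duplicates in [1, 10, 0, 5, 2, 6, 6, 8]
`seen` takes the values: False → True

Answer: True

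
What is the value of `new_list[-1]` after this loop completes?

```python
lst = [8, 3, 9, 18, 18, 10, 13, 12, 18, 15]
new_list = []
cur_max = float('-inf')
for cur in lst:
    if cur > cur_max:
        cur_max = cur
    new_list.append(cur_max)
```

Running max ends at 18
`new_list` takes the values: [] → [8] → [8, 8] → [8, 8, 9] → [8, 8, 9, 18] → [8, 8, 9, 18, 18] → [8, 8, 9, 18, 18, 18] → [8, 8, 9, 18, 18, 18, 18] → [8, 8, 9, 18, 18, 18, 18, 18] → [8, 8, 9, 18, 18, 18, 18, 18, 18] → [8, 8, 9, 18, 18, 18, 18, 18, 18, 18]
So `new_list[-1]` = 18

Answer: 18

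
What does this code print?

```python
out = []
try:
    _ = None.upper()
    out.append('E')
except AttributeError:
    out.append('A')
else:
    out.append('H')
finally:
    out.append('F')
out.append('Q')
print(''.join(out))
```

Execution trace: 'A' (except AttributeError) → 'F' (finally) → 'Q' (after the try/except). Output: AFQ

Answer: AFQ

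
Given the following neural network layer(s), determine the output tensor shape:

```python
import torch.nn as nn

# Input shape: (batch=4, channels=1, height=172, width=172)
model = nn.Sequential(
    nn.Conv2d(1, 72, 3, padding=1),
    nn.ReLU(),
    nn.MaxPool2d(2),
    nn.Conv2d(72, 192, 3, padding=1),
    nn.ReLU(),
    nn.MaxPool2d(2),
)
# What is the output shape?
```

Input: (4, 1, 172, 172) -> after first Conv2d: (4, 72, 172, 172) -> after first MaxPool2d: (4, 72, 86, 86) -> after second Conv2d: (4, 192, 86, 86) -> Output: (4, 192, 43, 43)

Answer: (4, 192, 43, 43)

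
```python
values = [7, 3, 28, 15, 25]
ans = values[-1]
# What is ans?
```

Trace:
`values = [7, 3, 28, 15, 25]` → values = [7, 3, 28, 15, 25]
`ans = values[-1]` → ans = 25
So ans = 25

Answer: 25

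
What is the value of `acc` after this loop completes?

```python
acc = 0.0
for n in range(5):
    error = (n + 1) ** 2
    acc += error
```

Sum of squared losses 1² + 2² + ... + 5²
`acc` takes the values: 0.0 → 1.0 → 5.0 → 14.0 → 30.0 → 55.0

Answer: 55.0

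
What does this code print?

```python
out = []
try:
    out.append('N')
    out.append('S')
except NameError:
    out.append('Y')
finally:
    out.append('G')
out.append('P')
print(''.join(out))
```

Execution trace: 'N' (try body) → 'S' (try body, no exception) → 'G' (finally) → 'P' (after the try/except). Output: NSGP

Answer: NSGP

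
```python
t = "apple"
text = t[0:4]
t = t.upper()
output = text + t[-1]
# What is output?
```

Trace:
`t = "apple"` → t = 'apple'
`text = t[0:4]` → text = 'appl'
`t = t.upper()` → t = 'APPLE'
`output = text + t[-1]` → output = 'applE'
So output = 'applE'

Answer: 'applE'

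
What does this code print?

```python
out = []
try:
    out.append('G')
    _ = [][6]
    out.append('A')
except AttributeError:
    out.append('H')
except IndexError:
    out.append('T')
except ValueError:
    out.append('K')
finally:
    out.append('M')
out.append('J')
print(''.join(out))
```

Execution trace: 'G' (try body) → 'T' (except IndexError) → 'M' (finally) → 'J' (after the try/except). Output: GTMJ

Answer: GTMJ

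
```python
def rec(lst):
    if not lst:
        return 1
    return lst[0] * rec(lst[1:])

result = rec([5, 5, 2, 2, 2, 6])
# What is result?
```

Product over [5, 5, 2, 2, 2, 6] = 5 * 5 * 2 * 2 * 2 * 6 = 1200

Answer: 1200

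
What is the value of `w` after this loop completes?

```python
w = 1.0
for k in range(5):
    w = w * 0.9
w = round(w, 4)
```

Exponential decay: 1.0 * 0.9^5
`w` takes the values: 1.0 → 0.9 → 0.81 → 0.729 → 0.6561 → 0.59049 → 0.5905

Answer: 0.5905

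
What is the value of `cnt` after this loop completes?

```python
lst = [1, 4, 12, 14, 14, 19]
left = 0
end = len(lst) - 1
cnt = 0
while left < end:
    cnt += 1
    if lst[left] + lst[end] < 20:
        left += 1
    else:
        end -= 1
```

Steps to find pair summing to 20
`cnt` takes the values: 0 → 1 → 2 → 3 → 4 → 5

Answer: 5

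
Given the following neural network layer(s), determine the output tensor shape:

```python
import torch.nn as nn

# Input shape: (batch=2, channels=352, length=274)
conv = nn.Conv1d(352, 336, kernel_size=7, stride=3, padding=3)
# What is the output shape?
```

Input: (2, 352, 274) -> Output: (2, 336, 92)

Answer: (2, 336, 92)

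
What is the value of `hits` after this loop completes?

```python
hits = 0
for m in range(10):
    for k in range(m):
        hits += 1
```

Triangle number: 0+1+2+...+9
`hits` takes the values: 0 → 1 → 2 → 3 → 4 → 5 → 6 → 7 → 8 → 9 → 10 → 11 → 12 → 13 → 14 → 15 → 16 → 17 → 18 → 19 → 20 → 21 → 22 → 23 → 24 → 25 → 26 → 27 → 28 → 29 → … → 41 → 42 → 43 → 44 → 45

Answer: 45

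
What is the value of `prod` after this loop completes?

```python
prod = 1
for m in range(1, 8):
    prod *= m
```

7! = 5040
`prod` takes the values: 1 → 2 → 6 → 24 → 120 → 720 → 5040

Answer: 5040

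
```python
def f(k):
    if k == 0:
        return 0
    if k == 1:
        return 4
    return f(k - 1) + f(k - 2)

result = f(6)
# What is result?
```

Build up from base cases: f(0)=0, f(1)=4, f(2)=4, f(3)=8, f(4)=12, f(5)=20, f(6)=32

Answer: 32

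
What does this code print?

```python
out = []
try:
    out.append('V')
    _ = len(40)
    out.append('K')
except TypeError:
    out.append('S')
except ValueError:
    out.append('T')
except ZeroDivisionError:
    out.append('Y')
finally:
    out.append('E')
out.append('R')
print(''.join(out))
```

Execution trace: 'V' (try body) → 'S' (except TypeError) → 'E' (finally) → 'R' (after the try/except). Output: VSER

Answer: VSER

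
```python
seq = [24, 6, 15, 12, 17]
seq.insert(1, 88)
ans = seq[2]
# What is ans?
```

Trace:
`seq = [24, 6, 15, 12, 17]` → seq = [24, 6, 15, 12, 17]
`seq.insert(1, 88)` → seq = [24, 88, 6, 15, 12, 17]
`ans = seq[2]` → ans = 6
So ans = 6

Answer: 6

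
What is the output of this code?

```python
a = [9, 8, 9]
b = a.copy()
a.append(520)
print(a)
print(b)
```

Key concept: list.copy() creates independent copy.
Step by step:
`a = [9, 8, 9]` → a = [9, 8, 9]
`b = a.copy()` → b = [9, 8, 9]
`a.append(520)` → a = [9, 8, 9, 520]
`print(a)` → prints [9, 8, 9, 520]
`print(b)` → prints [9, 8, 9]

Answer:
[9, 8, 9, 520]
[9, 8, 9]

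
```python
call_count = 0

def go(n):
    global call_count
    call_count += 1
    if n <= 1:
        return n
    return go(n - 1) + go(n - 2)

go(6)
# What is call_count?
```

Calls(n) = 1 + Calls(n-1) + Calls(n-2); Calls(0)=Calls(1)=1. For n=6 this gives 25.

Answer: 25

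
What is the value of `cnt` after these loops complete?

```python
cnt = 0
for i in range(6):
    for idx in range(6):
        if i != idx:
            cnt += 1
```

6² - 6 (exclude diagonal)
`cnt` takes the values: 0 → 1 → 2 → 3 → 4 → 5 → 6 → 7 → 8 → 9 → 10 → 11 → 12 → 13 → 14 → 15 → 16 → 17 → 18 → 19 → 20 → 21 → 22 → 23 → 24 → 25 → 26 → 27 → 28 → 29 → 30

Answer: 30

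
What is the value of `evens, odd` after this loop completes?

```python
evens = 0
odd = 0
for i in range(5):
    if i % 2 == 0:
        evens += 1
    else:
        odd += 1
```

Count evens and odds in range(5)
`evens, odd` takes the values: (0, 0) → (1, 0) → (1, 1) → (2, 1) → (2, 2) → (3, 2)

Answer: 3, 2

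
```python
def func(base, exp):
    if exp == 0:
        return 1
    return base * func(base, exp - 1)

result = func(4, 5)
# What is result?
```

func(4, 5) = 4 * 4 * 4 * 4 * 4 = 1024

Answer: 1024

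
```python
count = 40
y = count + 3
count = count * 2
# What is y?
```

Trace:
`count = 40` → count = 40
`y = count + 3` → y = 43
`count = count * 2` → count = 80
So y = 43

Answer: 43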